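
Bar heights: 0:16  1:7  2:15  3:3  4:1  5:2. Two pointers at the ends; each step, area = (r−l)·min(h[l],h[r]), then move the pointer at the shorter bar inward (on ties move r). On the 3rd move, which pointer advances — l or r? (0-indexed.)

r

[0,5] min(16,2)*5=10 best=10 * → r--
[0,4] min(16,1)*4=4 best=10 → r--
[0,3] min(16,3)*3=9 best=10 → r--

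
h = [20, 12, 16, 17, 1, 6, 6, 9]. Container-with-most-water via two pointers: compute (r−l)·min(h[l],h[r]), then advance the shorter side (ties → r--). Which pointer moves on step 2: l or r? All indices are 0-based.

r

l=0 r=7: min(20,9)*7=63 best=63 *, r--
l=0 r=6: min(20,6)*6=36 best=63, r--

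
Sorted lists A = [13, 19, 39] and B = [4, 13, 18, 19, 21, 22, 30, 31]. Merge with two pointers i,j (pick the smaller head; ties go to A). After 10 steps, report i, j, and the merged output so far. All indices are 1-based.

i=3, j=9, merged so far=[4, 13, 13, 18, 19, 19, 21, 22, 30, 31]

i=1 j=1: A[i]=13>B[j]=4 take 4, j++
i=1 j=2: A[i]=13<=B[j]=13 take 13, i++
i=2 j=2: A[i]=19>B[j]=13 take 13, j++
i=2 j=3: A[i]=19>B[j]=18 take 18, j++
i=2 j=4: A[i]=19<=B[j]=19 take 19, i++
i=3 j=4: A[i]=39>B[j]=19 take 19, j++
i=3 j=5: A[i]=39>B[j]=21 take 21, j++
i=3 j=6: A[i]=39>B[j]=22 take 22, j++
i=3 j=7: A[i]=39>B[j]=30 take 30, j++
i=3 j=8: A[i]=39>B[j]=31 take 31, j++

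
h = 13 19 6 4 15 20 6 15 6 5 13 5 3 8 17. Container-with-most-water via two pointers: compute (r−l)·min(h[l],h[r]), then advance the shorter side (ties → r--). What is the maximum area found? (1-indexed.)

[1,15] min(13,17)*14=182 best=182 * → l++
[2,15] min(19,17)*13=221 best=221 * → r--
[2,14] min(19,8)*12=96 best=221 → r--
[2,13] min(19,3)*11=33 best=221 → r--
[2,12] min(19,5)*10=50 best=221 → r--
[2,11] min(19,13)*9=117 best=221 → r--
[2,10] min(19,5)*8=40 best=221 → r--
[2,9] min(19,6)*7=42 best=221 → r--
[2,8] min(19,15)*6=90 best=221 → r--
[2,7] min(19,6)*5=30 best=221 → r--
[2,6] min(19,20)*4=76 best=221 → l++
[3,6] min(6,20)*3=18 best=221 → l++
[4,6] min(4,20)*2=8 best=221 → l++
[5,6] min(15,20)*1=15 best=221 → l++

max area = 221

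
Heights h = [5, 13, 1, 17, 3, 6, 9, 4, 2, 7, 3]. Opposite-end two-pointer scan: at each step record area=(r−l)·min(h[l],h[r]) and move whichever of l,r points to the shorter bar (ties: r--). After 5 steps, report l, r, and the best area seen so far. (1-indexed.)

l=2, r=7, best area=56

[1,11] min(5,3)*10=30 best=30 * → r--
[1,10] min(5,7)*9=45 best=45 * → l++
[2,10] min(13,7)*8=56 best=56 * → r--
[2,9] min(13,2)*7=14 best=56 → r--
[2,8] min(13,4)*6=24 best=56 → r--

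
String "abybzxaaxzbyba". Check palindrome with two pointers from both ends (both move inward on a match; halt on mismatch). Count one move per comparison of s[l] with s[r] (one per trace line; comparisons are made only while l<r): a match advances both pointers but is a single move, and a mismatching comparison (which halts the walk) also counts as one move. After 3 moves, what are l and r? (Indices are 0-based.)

[0,13] 'a'=='a' → l++,r--
[1,12] 'b'=='b' → l++,r--
[2,11] 'y'=='y' → l++,r--

l=3, r=10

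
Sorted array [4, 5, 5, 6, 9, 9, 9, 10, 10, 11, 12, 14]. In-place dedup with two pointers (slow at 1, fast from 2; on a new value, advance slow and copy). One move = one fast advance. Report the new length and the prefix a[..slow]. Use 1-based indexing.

slow=1 fast=2: a[fast]=5≠a[slow]=4 write a[2]=5, slow++,fast++
slow=2 fast=3: a[fast]=5=a[slow] dup, fast++
slow=2 fast=4: a[fast]=6≠a[slow]=5 write a[3]=6, slow++,fast++
slow=3 fast=5: a[fast]=9≠a[slow]=6 write a[4]=9, slow++,fast++
slow=4 fast=6: a[fast]=9=a[slow] dup, fast++
slow=4 fast=7: a[fast]=9=a[slow] dup, fast++
slow=4 fast=8: a[fast]=10≠a[slow]=9 write a[5]=10, slow++,fast++
slow=5 fast=9: a[fast]=10=a[slow] dup, fast++
slow=5 fast=10: a[fast]=11≠a[slow]=10 write a[6]=11, slow++,fast++
slow=6 fast=11: a[fast]=12≠a[slow]=11 write a[7]=12, slow++,fast++
slow=7 fast=12: a[fast]=14≠a[slow]=12 write a[8]=14, slow++,fast++

length 8; prefix = [4, 5, 6, 9, 10, 11, 12, 14]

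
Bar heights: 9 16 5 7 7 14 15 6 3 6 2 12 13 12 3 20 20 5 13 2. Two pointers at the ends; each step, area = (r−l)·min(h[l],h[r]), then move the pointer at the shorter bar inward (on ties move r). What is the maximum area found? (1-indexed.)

max area = 240

[1,20] min(9,2)*19=38 best=38 * → r--
[1,19] min(9,13)*18=162 best=162 * → l++
[2,19] min(16,13)*17=221 best=221 * → r--
[2,18] min(16,5)*16=80 best=221 → r--
[2,17] min(16,20)*15=240 best=240 * → l++
[3,17] min(5,20)*14=70 best=240 → l++
[4,17] min(7,20)*13=91 best=240 → l++
[5,17] min(7,20)*12=84 best=240 → l++
[6,17] min(14,20)*11=154 best=240 → l++
[7,17] min(15,20)*10=150 best=240 → l++
[8,17] min(6,20)*9=54 best=240 → l++
[9,17] min(3,20)*8=24 best=240 → l++
[10,17] min(6,20)*7=42 best=240 → l++
[11,17] min(2,20)*6=12 best=240 → l++
[12,17] min(12,20)*5=60 best=240 → l++
[13,17] min(13,20)*4=52 best=240 → l++
[14,17] min(12,20)*3=36 best=240 → l++
[15,17] min(3,20)*2=6 best=240 → l++
[16,17] min(20,20)*1=20 best=240 → r--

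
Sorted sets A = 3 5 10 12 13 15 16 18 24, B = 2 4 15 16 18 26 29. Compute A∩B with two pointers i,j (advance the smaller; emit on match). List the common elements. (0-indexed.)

[i=0,j=0] 3>2 → j++
[i=0,j=1] 3<4 → i++
[i=1,j=1] 5>4 → j++
[i=1,j=2] 5<15 → i++
[i=2,j=2] 10<15 → i++
[i=3,j=2] 12<15 → i++
[i=4,j=2] 13<15 → i++
[i=5,j=2] 15==15 emit → i++,j++
[i=6,j=3] 16==16 emit → i++,j++
[i=7,j=4] 18==18 emit → i++,j++
[i=8,j=5] 24<26 → i++

intersection = [15, 16, 18]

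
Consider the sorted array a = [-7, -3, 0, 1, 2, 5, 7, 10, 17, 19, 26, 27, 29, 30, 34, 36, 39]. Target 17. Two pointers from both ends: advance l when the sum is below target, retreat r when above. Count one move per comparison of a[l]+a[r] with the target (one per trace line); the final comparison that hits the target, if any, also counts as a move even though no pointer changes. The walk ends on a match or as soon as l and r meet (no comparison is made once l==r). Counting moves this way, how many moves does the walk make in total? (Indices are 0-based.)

11 moves

[0,16] -7+39=32 >17 → r--
[0,15] -7+36=29 >17 → r--
[0,14] -7+34=27 >17 → r--
[0,13] -7+30=23 >17 → r--
[0,12] -7+29=22 >17 → r--
[0,11] -7+27=20 >17 → r--
[0,10] -7+26=19 >17 → r--
[0,9] -7+19=12 <17 → l++
[1,9] -3+19=16 <17 → l++
[2,9] 0+19=19 >17 → r--
[2,8] 0+17=17 → found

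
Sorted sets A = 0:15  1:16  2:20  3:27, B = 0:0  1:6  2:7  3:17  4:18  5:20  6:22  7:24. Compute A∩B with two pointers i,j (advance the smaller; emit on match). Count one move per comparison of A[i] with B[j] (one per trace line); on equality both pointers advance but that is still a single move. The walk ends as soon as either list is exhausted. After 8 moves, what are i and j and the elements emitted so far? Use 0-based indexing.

i=0 j=0: 15>0, j++
i=0 j=1: 15>6, j++
i=0 j=2: 15>7, j++
i=0 j=3: 15<17, i++
i=1 j=3: 16<17, i++
i=2 j=3: 20>17, j++
i=2 j=4: 20>18, j++
i=2 j=5: 20==20 emit, i++,j++

i=3, j=6, emitted=[20]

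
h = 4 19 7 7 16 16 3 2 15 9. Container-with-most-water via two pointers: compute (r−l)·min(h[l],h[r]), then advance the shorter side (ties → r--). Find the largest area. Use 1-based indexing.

l=1 r=10: min(4,9)*9=36 best=36 *, l++
l=2 r=10: min(19,9)*8=72 best=72 *, r--
l=2 r=9: min(19,15)*7=105 best=105 *, r--
l=2 r=8: min(19,2)*6=12 best=105, r--
l=2 r=7: min(19,3)*5=15 best=105, r--
l=2 r=6: min(19,16)*4=64 best=105, r--
l=2 r=5: min(19,16)*3=48 best=105, r--
l=2 r=4: min(19,7)*2=14 best=105, r--
l=2 r=3: min(19,7)*1=7 best=105, r--

max area = 105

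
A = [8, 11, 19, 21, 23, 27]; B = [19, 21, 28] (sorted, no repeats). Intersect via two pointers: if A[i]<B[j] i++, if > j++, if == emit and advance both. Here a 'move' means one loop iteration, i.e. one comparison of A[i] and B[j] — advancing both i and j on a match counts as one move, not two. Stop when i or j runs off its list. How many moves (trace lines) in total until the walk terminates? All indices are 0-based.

6 moves

i=0 j=0: 8<19, i++
i=1 j=0: 11<19, i++
i=2 j=0: 19==19 emit, i++,j++
i=3 j=1: 21==21 emit, i++,j++
i=4 j=2: 23<28, i++
i=5 j=2: 27<28, i++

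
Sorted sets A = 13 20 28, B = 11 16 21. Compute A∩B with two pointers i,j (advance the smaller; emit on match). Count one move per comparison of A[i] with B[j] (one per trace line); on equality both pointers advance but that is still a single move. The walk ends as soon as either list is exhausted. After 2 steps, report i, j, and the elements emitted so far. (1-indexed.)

i=2, j=2, emitted=[]

i=1 j=1: 13>11, j++
i=1 j=2: 13<16, i++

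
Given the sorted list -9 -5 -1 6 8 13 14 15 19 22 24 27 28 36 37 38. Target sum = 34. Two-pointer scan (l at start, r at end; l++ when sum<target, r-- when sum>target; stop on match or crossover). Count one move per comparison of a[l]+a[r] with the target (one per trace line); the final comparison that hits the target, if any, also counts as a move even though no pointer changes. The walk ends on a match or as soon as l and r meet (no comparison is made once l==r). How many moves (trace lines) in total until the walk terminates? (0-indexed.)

l=0 r=15: -9+38=29 <34, l++
l=1 r=15: -5+38=33 <34, l++
l=2 r=15: -1+38=37 >34, r--
l=2 r=14: -1+37=36 >34, r--
l=2 r=13: -1+36=35 >34, r--
l=2 r=12: -1+28=27 <34, l++
l=3 r=12: 6+28=34, found

7 moves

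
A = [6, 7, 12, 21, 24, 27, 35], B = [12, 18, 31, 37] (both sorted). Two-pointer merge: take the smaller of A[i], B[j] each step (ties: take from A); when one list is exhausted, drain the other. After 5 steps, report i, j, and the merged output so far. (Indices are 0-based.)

i=3, j=2, merged so far=[6, 7, 12, 12, 18]

i=0 j=0: A[i]=6<=B[j]=12 take 6, i++
i=1 j=0: A[i]=7<=B[j]=12 take 7, i++
i=2 j=0: A[i]=12<=B[j]=12 take 12, i++
i=3 j=0: A[i]=21>B[j]=12 take 12, j++
i=3 j=1: A[i]=21>B[j]=18 take 18, j++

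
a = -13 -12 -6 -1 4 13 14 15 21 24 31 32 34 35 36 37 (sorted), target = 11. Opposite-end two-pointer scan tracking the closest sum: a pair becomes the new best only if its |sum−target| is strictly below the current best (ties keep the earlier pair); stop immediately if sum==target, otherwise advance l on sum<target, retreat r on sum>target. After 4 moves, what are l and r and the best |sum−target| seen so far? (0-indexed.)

l=0, r=11, best |Δ|=10

l=0 r=15: -13+37=24 d=13 *, r--
l=0 r=14: -13+36=23 d=12 *, r--
l=0 r=13: -13+35=22 d=11 *, r--
l=0 r=12: -13+34=21 d=10 *, r--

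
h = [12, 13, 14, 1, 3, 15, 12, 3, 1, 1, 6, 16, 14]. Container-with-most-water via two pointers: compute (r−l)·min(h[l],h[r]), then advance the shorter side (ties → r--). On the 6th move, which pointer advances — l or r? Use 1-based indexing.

l

[1,13] min(12,14)*12=144 best=144 * → l++
[2,13] min(13,14)*11=143 best=144 → l++
[3,13] min(14,14)*10=140 best=144 → r--
[3,12] min(14,16)*9=126 best=144 → l++
[4,12] min(1,16)*8=8 best=144 → l++
[5,12] min(3,16)*7=21 best=144 → l++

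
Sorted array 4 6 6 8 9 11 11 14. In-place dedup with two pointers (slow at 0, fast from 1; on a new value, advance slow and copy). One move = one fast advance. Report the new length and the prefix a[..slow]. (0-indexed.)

(s=0,f=1) a[fast]=6≠a[slow]=4 write a[1]=6 → slow++,fast++
(s=1,f=2) a[fast]=6=a[slow] dup → fast++
(s=1,f=3) a[fast]=8≠a[slow]=6 write a[2]=8 → slow++,fast++
(s=2,f=4) a[fast]=9≠a[slow]=8 write a[3]=9 → slow++,fast++
(s=3,f=5) a[fast]=11≠a[slow]=9 write a[4]=11 → slow++,fast++
(s=4,f=6) a[fast]=11=a[slow] dup → fast++
(s=4,f=7) a[fast]=14≠a[slow]=11 write a[5]=14 → slow++,fast++

length 6; prefix = [4, 6, 8, 9, 11, 14]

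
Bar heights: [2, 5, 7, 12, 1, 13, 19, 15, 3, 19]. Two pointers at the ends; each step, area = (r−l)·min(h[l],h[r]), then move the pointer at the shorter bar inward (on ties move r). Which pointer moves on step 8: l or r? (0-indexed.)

[0,9] min(2,19)*9=18 best=18 * → l++
[1,9] min(5,19)*8=40 best=40 * → l++
[2,9] min(7,19)*7=49 best=49 * → l++
[3,9] min(12,19)*6=72 best=72 * → l++
[4,9] min(1,19)*5=5 best=72 → l++
[5,9] min(13,19)*4=52 best=72 → l++
[6,9] min(19,19)*3=57 best=72 → r--
[6,8] min(19,3)*2=6 best=72 → r--

r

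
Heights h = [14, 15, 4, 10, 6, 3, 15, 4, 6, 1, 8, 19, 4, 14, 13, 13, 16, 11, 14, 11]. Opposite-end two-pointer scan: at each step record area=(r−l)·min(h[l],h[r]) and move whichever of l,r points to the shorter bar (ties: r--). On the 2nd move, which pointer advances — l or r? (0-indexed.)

l=0 r=19: min(14,11)*19=209 best=209 *, r--
l=0 r=18: min(14,14)*18=252 best=252 *, r--

r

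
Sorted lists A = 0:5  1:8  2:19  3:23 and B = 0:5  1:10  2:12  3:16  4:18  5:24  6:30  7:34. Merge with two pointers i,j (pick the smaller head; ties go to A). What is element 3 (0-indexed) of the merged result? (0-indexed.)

merged[3] = 10

i=0 j=0: A[i]=5<=B[j]=5 take 5, i++
i=1 j=0: A[i]=8>B[j]=5 take 5, j++
i=1 j=1: A[i]=8<=B[j]=10 take 8, i++
i=2 j=1: A[i]=19>B[j]=10 take 10, j++
i=2 j=2: A[i]=19>B[j]=12 take 12, j++
i=2 j=3: A[i]=19>B[j]=16 take 16, j++
i=2 j=4: A[i]=19>B[j]=18 take 18, j++
i=2 j=5: A[i]=19<=B[j]=24 take 19, i++
i=3 j=5: A[i]=23<=B[j]=24 take 23, i++
i=4 j=5: A done, take B[j]=24, j++
i=4 j=6: A done, take B[j]=30, j++
i=4 j=7: A done, take B[j]=34, j++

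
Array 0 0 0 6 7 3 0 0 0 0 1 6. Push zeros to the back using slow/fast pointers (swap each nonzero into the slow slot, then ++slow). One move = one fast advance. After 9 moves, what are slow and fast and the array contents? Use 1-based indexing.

slow=4, fast=10, a=[6, 7, 3, 0, 0, 0, 0, 0, 0, 0, 1, 6]

slow=1 fast=1: a[fast]=0, fast++
slow=1 fast=2: a[fast]=0, fast++
slow=1 fast=3: a[fast]=0, fast++
slow=1 fast=4: a[fast]=6≠0 swap→a[1]=6, slow++,fast++
slow=2 fast=5: a[fast]=7≠0 swap→a[2]=7, slow++,fast++
slow=3 fast=6: a[fast]=3≠0 swap→a[3]=3, slow++,fast++
slow=4 fast=7: a[fast]=0, fast++
slow=4 fast=8: a[fast]=0, fast++
slow=4 fast=9: a[fast]=0, fast++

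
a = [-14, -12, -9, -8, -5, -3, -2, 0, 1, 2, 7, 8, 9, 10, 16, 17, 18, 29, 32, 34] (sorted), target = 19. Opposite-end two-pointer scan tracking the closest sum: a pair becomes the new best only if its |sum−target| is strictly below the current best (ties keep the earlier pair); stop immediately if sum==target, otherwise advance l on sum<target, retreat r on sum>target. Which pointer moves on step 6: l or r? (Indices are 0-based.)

l

[0,19] -14+34=20 d=1 * → r--
[0,18] -14+32=18 d=1 → l++
[1,18] -12+32=20 d=1 → r--
[1,17] -12+29=17 d=2 → l++
[2,17] -9+29=20 d=1 → r--
[2,16] -9+18=9 d=10 → l++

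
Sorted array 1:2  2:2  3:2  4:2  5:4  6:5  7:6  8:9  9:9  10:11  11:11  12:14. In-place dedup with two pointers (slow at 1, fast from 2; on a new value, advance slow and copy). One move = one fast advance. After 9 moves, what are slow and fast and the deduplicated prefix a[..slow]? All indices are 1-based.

slow=6, fast=11, prefix=[2, 4, 5, 6, 9, 11]

(s=1,f=2) a[fast]=2=a[slow] dup → fast++
(s=1,f=3) a[fast]=2=a[slow] dup → fast++
(s=1,f=4) a[fast]=2=a[slow] dup → fast++
(s=1,f=5) a[fast]=4≠a[slow]=2 write a[2]=4 → slow++,fast++
(s=2,f=6) a[fast]=5≠a[slow]=4 write a[3]=5 → slow++,fast++
(s=3,f=7) a[fast]=6≠a[slow]=5 write a[4]=6 → slow++,fast++
(s=4,f=8) a[fast]=9≠a[slow]=6 write a[5]=9 → slow++,fast++
(s=5,f=9) a[fast]=9=a[slow] dup → fast++
(s=5,f=10) a[fast]=11≠a[slow]=9 write a[6]=11 → slow++,fast++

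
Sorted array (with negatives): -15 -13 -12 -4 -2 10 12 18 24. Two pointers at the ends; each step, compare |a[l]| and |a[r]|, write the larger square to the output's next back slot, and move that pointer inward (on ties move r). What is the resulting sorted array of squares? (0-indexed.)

[0,8] |-15|<=|24| out[8]=576 → r--
[0,7] |-15|<=|18| out[7]=324 → r--
[0,6] |-15|>|12| out[6]=225 → l++
[1,6] |-13|>|12| out[5]=169 → l++
[2,6] |-12|<=|12| out[4]=144 → r--
[2,5] |-12|>|10| out[3]=144 → l++
[3,5] |-4|<=|10| out[2]=100 → r--
[3,4] |-4|>|-2| out[1]=16 → l++
[4,4] |-2|<=|-2| out[0]=4 → r--

[4, 16, 100, 144, 144, 169, 225, 324, 576]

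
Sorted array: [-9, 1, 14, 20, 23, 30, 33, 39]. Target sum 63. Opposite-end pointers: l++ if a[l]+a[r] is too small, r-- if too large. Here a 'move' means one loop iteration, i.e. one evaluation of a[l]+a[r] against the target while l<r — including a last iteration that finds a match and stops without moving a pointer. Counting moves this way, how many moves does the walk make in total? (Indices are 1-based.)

7 moves

[1,8] -9+39=30 <63 → l++
[2,8] 1+39=40 <63 → l++
[3,8] 14+39=53 <63 → l++
[4,8] 20+39=59 <63 → l++
[5,8] 23+39=62 <63 → l++
[6,8] 30+39=69 >63 → r--
[6,7] 30+33=63 → found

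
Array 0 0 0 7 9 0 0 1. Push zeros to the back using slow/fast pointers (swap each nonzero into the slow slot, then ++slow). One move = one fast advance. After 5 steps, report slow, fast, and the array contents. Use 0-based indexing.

slow=2, fast=5, a=[7, 9, 0, 0, 0, 0, 0, 1]

slow=0 fast=0: a[fast]=0, fast++
slow=0 fast=1: a[fast]=0, fast++
slow=0 fast=2: a[fast]=0, fast++
slow=0 fast=3: a[fast]=7≠0 swap→a[0]=7, slow++,fast++
slow=1 fast=4: a[fast]=9≠0 swap→a[1]=9, slow++,fast++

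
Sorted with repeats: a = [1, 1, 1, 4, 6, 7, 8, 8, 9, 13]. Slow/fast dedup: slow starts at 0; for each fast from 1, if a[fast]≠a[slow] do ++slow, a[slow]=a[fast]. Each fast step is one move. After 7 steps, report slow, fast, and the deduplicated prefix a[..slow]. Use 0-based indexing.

(s=0,f=1) a[fast]=1=a[slow] dup → fast++
(s=0,f=2) a[fast]=1=a[slow] dup → fast++
(s=0,f=3) a[fast]=4≠a[slow]=1 write a[1]=4 → slow++,fast++
(s=1,f=4) a[fast]=6≠a[slow]=4 write a[2]=6 → slow++,fast++
(s=2,f=5) a[fast]=7≠a[slow]=6 write a[3]=7 → slow++,fast++
(s=3,f=6) a[fast]=8≠a[slow]=7 write a[4]=8 → slow++,fast++
(s=4,f=7) a[fast]=8=a[slow] dup → fast++

slow=4, fast=8, prefix=[1, 4, 6, 7, 8]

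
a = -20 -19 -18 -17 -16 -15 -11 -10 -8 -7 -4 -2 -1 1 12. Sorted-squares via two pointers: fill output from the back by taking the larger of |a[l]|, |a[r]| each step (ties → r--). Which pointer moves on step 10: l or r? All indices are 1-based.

[1,15] |-20|>|12| out[15]=400 → l++
[2,15] |-19|>|12| out[14]=361 → l++
[3,15] |-18|>|12| out[13]=324 → l++
[4,15] |-17|>|12| out[12]=289 → l++
[5,15] |-16|>|12| out[11]=256 → l++
[6,15] |-15|>|12| out[10]=225 → l++
[7,15] |-11|<=|12| out[9]=144 → r--
[7,14] |-11|>|1| out[8]=121 → l++
[8,14] |-10|>|1| out[7]=100 → l++
[9,14] |-8|>|1| out[6]=64 → l++

l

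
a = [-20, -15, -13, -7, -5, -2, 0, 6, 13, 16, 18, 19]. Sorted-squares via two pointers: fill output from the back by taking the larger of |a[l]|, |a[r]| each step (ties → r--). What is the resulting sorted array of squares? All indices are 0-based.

[0, 4, 25, 36, 49, 169, 169, 225, 256, 324, 361, 400]

l=0 r=11: |-20|>|19| out[11]=400, l++
l=1 r=11: |-15|<=|19| out[10]=361, r--
l=1 r=10: |-15|<=|18| out[9]=324, r--
l=1 r=9: |-15|<=|16| out[8]=256, r--
l=1 r=8: |-15|>|13| out[7]=225, l++
l=2 r=8: |-13|<=|13| out[6]=169, r--
l=2 r=7: |-13|>|6| out[5]=169, l++
l=3 r=7: |-7|>|6| out[4]=49, l++
l=4 r=7: |-5|<=|6| out[3]=36, r--
l=4 r=6: |-5|>|0| out[2]=25, l++
l=5 r=6: |-2|>|0| out[1]=4, l++
l=6 r=6: |0|<=|0| out[0]=0, r--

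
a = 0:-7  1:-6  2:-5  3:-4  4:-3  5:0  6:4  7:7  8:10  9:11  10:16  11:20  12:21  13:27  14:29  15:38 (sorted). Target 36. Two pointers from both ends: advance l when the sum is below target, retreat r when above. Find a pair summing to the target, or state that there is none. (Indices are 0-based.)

l=0 r=15: -7+38=31 <36, l++
l=1 r=15: -6+38=32 <36, l++
l=2 r=15: -5+38=33 <36, l++
l=3 r=15: -4+38=34 <36, l++
l=4 r=15: -3+38=35 <36, l++
l=5 r=15: 0+38=38 >36, r--
l=5 r=14: 0+29=29 <36, l++
l=6 r=14: 4+29=33 <36, l++
l=7 r=14: 7+29=36, found

(7, 29)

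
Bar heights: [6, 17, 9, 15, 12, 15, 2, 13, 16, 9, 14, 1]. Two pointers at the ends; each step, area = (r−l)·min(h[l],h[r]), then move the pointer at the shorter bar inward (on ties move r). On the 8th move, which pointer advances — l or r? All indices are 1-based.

r

[1,12] min(6,1)*11=11 best=11 * → r--
[1,11] min(6,14)*10=60 best=60 * → l++
[2,11] min(17,14)*9=126 best=126 * → r--
[2,10] min(17,9)*8=72 best=126 → r--
[2,9] min(17,16)*7=112 best=126 → r--
[2,8] min(17,13)*6=78 best=126 → r--
[2,7] min(17,2)*5=10 best=126 → r--
[2,6] min(17,15)*4=60 best=126 → r--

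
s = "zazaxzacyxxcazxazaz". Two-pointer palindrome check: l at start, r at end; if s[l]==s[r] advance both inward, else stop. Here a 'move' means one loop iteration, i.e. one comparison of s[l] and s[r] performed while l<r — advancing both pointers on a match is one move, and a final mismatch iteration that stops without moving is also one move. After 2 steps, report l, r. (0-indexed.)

l=2, r=16

[0,18] 'z'=='z' → l++,r--
[1,17] 'a'=='a' → l++,r--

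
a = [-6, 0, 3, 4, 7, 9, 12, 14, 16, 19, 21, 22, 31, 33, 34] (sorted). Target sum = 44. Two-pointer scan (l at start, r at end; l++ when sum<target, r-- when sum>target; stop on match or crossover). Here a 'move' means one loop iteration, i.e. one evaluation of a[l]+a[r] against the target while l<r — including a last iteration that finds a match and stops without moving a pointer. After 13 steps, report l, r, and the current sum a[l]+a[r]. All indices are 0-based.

l=10, r=11, sum=43

l=0 r=14: -6+34=28 <44, l++
l=1 r=14: 0+34=34 <44, l++
l=2 r=14: 3+34=37 <44, l++
l=3 r=14: 4+34=38 <44, l++
l=4 r=14: 7+34=41 <44, l++
l=5 r=14: 9+34=43 <44, l++
l=6 r=14: 12+34=46 >44, r--
l=6 r=13: 12+33=45 >44, r--
l=6 r=12: 12+31=43 <44, l++
l=7 r=12: 14+31=45 >44, r--
l=7 r=11: 14+22=36 <44, l++
l=8 r=11: 16+22=38 <44, l++
l=9 r=11: 19+22=41 <44, l++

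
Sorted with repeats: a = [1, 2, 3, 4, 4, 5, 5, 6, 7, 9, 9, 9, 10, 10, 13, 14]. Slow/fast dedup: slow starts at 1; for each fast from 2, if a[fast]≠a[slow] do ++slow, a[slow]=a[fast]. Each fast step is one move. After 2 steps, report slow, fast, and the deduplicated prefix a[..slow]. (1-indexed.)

(s=1,f=2) a[fast]=2≠a[slow]=1 write a[2]=2 → slow++,fast++
(s=2,f=3) a[fast]=3≠a[slow]=2 write a[3]=3 → slow++,fast++

slow=3, fast=4, prefix=[1, 2, 3]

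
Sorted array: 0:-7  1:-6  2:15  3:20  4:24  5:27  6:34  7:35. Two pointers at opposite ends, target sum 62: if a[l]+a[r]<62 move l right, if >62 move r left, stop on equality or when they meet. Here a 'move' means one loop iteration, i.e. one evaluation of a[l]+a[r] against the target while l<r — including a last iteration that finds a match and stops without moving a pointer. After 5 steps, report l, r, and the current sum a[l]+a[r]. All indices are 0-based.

l=0 r=7: -7+35=28 <62, l++
l=1 r=7: -6+35=29 <62, l++
l=2 r=7: 15+35=50 <62, l++
l=3 r=7: 20+35=55 <62, l++
l=4 r=7: 24+35=59 <62, l++

l=5, r=7, sum=62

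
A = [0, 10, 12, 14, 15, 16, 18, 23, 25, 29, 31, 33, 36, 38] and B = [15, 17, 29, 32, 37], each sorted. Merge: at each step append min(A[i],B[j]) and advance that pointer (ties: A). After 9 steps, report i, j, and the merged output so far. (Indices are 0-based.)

i=7, j=2, merged so far=[0, 10, 12, 14, 15, 15, 16, 17, 18]

i=0 j=0: A[i]=0<=B[j]=15 take 0, i++
i=1 j=0: A[i]=10<=B[j]=15 take 10, i++
i=2 j=0: A[i]=12<=B[j]=15 take 12, i++
i=3 j=0: A[i]=14<=B[j]=15 take 14, i++
i=4 j=0: A[i]=15<=B[j]=15 take 15, i++
i=5 j=0: A[i]=16>B[j]=15 take 15, j++
i=5 j=1: A[i]=16<=B[j]=17 take 16, i++
i=6 j=1: A[i]=18>B[j]=17 take 17, j++
i=6 j=2: A[i]=18<=B[j]=29 take 18, i++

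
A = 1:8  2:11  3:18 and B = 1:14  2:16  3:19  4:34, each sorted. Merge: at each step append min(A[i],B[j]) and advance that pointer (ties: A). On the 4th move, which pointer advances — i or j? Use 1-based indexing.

j

i=1 j=1: A[i]=8<=B[j]=14 take 8, i++
i=2 j=1: A[i]=11<=B[j]=14 take 11, i++
i=3 j=1: A[i]=18>B[j]=14 take 14, j++
i=3 j=2: A[i]=18>B[j]=16 take 16, j++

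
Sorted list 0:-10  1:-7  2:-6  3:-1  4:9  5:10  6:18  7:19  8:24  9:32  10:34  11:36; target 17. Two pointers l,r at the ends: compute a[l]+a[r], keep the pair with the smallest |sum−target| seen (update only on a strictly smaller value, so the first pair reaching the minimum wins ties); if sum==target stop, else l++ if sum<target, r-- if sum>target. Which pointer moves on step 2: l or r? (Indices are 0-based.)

l=0 r=11: -10+36=26 d=9 *, r--
l=0 r=10: -10+34=24 d=7 *, r--

r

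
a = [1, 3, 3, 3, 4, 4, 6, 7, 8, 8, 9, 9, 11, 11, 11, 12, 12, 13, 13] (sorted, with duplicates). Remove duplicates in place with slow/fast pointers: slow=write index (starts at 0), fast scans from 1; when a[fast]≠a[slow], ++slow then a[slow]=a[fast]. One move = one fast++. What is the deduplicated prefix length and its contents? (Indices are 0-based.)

length 10; prefix = [1, 3, 4, 6, 7, 8, 9, 11, 12, 13]

(s=0,f=1) a[fast]=3≠a[slow]=1 write a[1]=3 → slow++,fast++
(s=1,f=2) a[fast]=3=a[slow] dup → fast++
(s=1,f=3) a[fast]=3=a[slow] dup → fast++
(s=1,f=4) a[fast]=4≠a[slow]=3 write a[2]=4 → slow++,fast++
(s=2,f=5) a[fast]=4=a[slow] dup → fast++
(s=2,f=6) a[fast]=6≠a[slow]=4 write a[3]=6 → slow++,fast++
(s=3,f=7) a[fast]=7≠a[slow]=6 write a[4]=7 → slow++,fast++
(s=4,f=8) a[fast]=8≠a[slow]=7 write a[5]=8 → slow++,fast++
(s=5,f=9) a[fast]=8=a[slow] dup → fast++
(s=5,f=10) a[fast]=9≠a[slow]=8 write a[6]=9 → slow++,fast++
(s=6,f=11) a[fast]=9=a[slow] dup → fast++
(s=6,f=12) a[fast]=11≠a[slow]=9 write a[7]=11 → slow++,fast++
(s=7,f=13) a[fast]=11=a[slow] dup → fast++
(s=7,f=14) a[fast]=11=a[slow] dup → fast++
(s=7,f=15) a[fast]=12≠a[slow]=11 write a[8]=12 → slow++,fast++
(s=8,f=16) a[fast]=12=a[slow] dup → fast++
(s=8,f=17) a[fast]=13≠a[slow]=12 write a[9]=13 → slow++,fast++
(s=9,f=18) a[fast]=13=a[slow] dup → fast++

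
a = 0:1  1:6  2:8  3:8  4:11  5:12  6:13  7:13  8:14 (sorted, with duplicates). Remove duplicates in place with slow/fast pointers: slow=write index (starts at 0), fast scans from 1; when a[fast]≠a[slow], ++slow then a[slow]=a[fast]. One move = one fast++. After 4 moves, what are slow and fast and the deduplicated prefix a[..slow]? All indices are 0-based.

slow=0 fast=1: a[fast]=6≠a[slow]=1 write a[1]=6, slow++,fast++
slow=1 fast=2: a[fast]=8≠a[slow]=6 write a[2]=8, slow++,fast++
slow=2 fast=3: a[fast]=8=a[slow] dup, fast++
slow=2 fast=4: a[fast]=11≠a[slow]=8 write a[3]=11, slow++,fast++

slow=3, fast=5, prefix=[1, 6, 8, 11]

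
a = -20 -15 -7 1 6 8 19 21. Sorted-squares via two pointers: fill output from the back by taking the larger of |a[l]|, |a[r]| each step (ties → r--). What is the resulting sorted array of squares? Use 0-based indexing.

[0,7] |-20|<=|21| out[7]=441 → r--
[0,6] |-20|>|19| out[6]=400 → l++
[1,6] |-15|<=|19| out[5]=361 → r--
[1,5] |-15|>|8| out[4]=225 → l++
[2,5] |-7|<=|8| out[3]=64 → r--
[2,4] |-7|>|6| out[2]=49 → l++
[3,4] |1|<=|6| out[1]=36 → r--
[3,3] |1|<=|1| out[0]=1 → r--

[1, 36, 49, 64, 225, 361, 400, 441]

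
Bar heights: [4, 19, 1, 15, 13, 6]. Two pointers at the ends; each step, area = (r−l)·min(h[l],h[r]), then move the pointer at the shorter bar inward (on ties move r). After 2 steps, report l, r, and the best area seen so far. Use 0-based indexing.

l=1, r=4, best area=24

[0,5] min(4,6)*5=20 best=20 * → l++
[1,5] min(19,6)*4=24 best=24 * → r--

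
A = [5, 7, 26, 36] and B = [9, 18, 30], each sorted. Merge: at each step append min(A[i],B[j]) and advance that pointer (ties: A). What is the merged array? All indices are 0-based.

i=0 j=0: A[i]=5<=B[j]=9 take 5, i++
i=1 j=0: A[i]=7<=B[j]=9 take 7, i++
i=2 j=0: A[i]=26>B[j]=9 take 9, j++
i=2 j=1: A[i]=26>B[j]=18 take 18, j++
i=2 j=2: A[i]=26<=B[j]=30 take 26, i++
i=3 j=2: A[i]=36>B[j]=30 take 30, j++
i=3 j=3: B done, take A[i]=36, i++

[5, 7, 9, 18, 26, 30, 36]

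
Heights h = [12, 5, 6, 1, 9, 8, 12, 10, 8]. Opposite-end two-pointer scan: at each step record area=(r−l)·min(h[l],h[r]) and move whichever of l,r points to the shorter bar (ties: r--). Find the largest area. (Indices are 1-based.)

l=1 r=9: min(12,8)*8=64 best=64 *, r--
l=1 r=8: min(12,10)*7=70 best=70 *, r--
l=1 r=7: min(12,12)*6=72 best=72 *, r--
l=1 r=6: min(12,8)*5=40 best=72, r--
l=1 r=5: min(12,9)*4=36 best=72, r--
l=1 r=4: min(12,1)*3=3 best=72, r--
l=1 r=3: min(12,6)*2=12 best=72, r--
l=1 r=2: min(12,5)*1=5 best=72, r--

max area = 72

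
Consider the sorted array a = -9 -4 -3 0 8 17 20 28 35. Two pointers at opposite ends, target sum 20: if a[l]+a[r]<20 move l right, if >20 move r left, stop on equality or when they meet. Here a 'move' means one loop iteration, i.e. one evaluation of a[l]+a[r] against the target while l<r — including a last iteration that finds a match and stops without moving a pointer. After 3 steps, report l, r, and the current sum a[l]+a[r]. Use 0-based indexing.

l=1, r=6, sum=16

l=0 r=8: -9+35=26 >20, r--
l=0 r=7: -9+28=19 <20, l++
l=1 r=7: -4+28=24 >20, r--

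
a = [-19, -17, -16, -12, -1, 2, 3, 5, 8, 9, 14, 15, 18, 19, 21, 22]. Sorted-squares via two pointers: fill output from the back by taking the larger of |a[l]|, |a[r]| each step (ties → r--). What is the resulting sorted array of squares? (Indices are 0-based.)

[1, 4, 9, 25, 64, 81, 144, 196, 225, 256, 289, 324, 361, 361, 441, 484]

[0,15] |-19|<=|22| out[15]=484 → r--
[0,14] |-19|<=|21| out[14]=441 → r--
[0,13] |-19|<=|19| out[13]=361 → r--
[0,12] |-19|>|18| out[12]=361 → l++
[1,12] |-17|<=|18| out[11]=324 → r--
[1,11] |-17|>|15| out[10]=289 → l++
[2,11] |-16|>|15| out[9]=256 → l++
[3,11] |-12|<=|15| out[8]=225 → r--
[3,10] |-12|<=|14| out[7]=196 → r--
[3,9] |-12|>|9| out[6]=144 → l++
[4,9] |-1|<=|9| out[5]=81 → r--
[4,8] |-1|<=|8| out[4]=64 → r--
[4,7] |-1|<=|5| out[3]=25 → r--
[4,6] |-1|<=|3| out[2]=9 → r--
[4,5] |-1|<=|2| out[1]=4 → r--
[4,4] |-1|<=|-1| out[0]=1 → r--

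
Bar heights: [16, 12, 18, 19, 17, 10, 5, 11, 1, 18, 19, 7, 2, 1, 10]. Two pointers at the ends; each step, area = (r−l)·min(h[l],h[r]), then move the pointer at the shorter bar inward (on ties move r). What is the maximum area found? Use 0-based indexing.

max area = 160

l=0 r=14: min(16,10)*14=140 best=140 *, r--
l=0 r=13: min(16,1)*13=13 best=140, r--
l=0 r=12: min(16,2)*12=24 best=140, r--
l=0 r=11: min(16,7)*11=77 best=140, r--
l=0 r=10: min(16,19)*10=160 best=160 *, l++
l=1 r=10: min(12,19)*9=108 best=160, l++
l=2 r=10: min(18,19)*8=144 best=160, l++
l=3 r=10: min(19,19)*7=133 best=160, r--
l=3 r=9: min(19,18)*6=108 best=160, r--
l=3 r=8: min(19,1)*5=5 best=160, r--
l=3 r=7: min(19,11)*4=44 best=160, r--
l=3 r=6: min(19,5)*3=15 best=160, r--
l=3 r=5: min(19,10)*2=20 best=160, r--
l=3 r=4: min(19,17)*1=17 best=160, r--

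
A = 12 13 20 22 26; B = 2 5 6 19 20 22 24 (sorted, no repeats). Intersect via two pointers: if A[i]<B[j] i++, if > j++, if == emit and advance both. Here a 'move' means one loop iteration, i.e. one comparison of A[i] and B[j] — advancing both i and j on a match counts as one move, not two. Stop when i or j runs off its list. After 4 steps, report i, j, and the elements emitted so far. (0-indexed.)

i=1, j=3, emitted=[]

[i=0,j=0] 12>2 → j++
[i=0,j=1] 12>5 → j++
[i=0,j=2] 12>6 → j++
[i=0,j=3] 12<19 → i++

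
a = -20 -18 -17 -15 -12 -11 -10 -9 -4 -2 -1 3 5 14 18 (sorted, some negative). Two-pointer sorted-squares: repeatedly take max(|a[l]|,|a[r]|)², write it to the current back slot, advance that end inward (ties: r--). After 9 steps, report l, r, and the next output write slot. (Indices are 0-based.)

[0,14] |-20|>|18| out[14]=400 → l++
[1,14] |-18|<=|18| out[13]=324 → r--
[1,13] |-18|>|14| out[12]=324 → l++
[2,13] |-17|>|14| out[11]=289 → l++
[3,13] |-15|>|14| out[10]=225 → l++
[4,13] |-12|<=|14| out[9]=196 → r--
[4,12] |-12|>|5| out[8]=144 → l++
[5,12] |-11|>|5| out[7]=121 → l++
[6,12] |-10|>|5| out[6]=100 → l++

l=7, r=12, next write slot=5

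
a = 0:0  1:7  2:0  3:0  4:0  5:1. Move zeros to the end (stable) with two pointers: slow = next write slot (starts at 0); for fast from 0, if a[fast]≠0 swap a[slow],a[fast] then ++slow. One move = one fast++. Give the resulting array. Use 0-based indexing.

(s=0,f=0) a[fast]=0 → fast++
(s=0,f=1) a[fast]=7≠0 swap→a[0]=7 → slow++,fast++
(s=1,f=2) a[fast]=0 → fast++
(s=1,f=3) a[fast]=0 → fast++
(s=1,f=4) a[fast]=0 → fast++
(s=1,f=5) a[fast]=1≠0 swap→a[1]=1 → slow++,fast++

[7, 1, 0, 0, 0, 0]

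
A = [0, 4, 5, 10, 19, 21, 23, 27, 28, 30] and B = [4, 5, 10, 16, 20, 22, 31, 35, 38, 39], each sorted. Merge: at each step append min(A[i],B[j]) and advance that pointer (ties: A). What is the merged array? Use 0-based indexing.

[0, 4, 4, 5, 5, 10, 10, 16, 19, 20, 21, 22, 23, 27, 28, 30, 31, 35, 38, 39]

i=0 j=0: A[i]=0<=B[j]=4 take 0, i++
i=1 j=0: A[i]=4<=B[j]=4 take 4, i++
i=2 j=0: A[i]=5>B[j]=4 take 4, j++
i=2 j=1: A[i]=5<=B[j]=5 take 5, i++
i=3 j=1: A[i]=10>B[j]=5 take 5, j++
i=3 j=2: A[i]=10<=B[j]=10 take 10, i++
i=4 j=2: A[i]=19>B[j]=10 take 10, j++
i=4 j=3: A[i]=19>B[j]=16 take 16, j++
i=4 j=4: A[i]=19<=B[j]=20 take 19, i++
i=5 j=4: A[i]=21>B[j]=20 take 20, j++
i=5 j=5: A[i]=21<=B[j]=22 take 21, i++
i=6 j=5: A[i]=23>B[j]=22 take 22, j++
i=6 j=6: A[i]=23<=B[j]=31 take 23, i++
i=7 j=6: A[i]=27<=B[j]=31 take 27, i++
i=8 j=6: A[i]=28<=B[j]=31 take 28, i++
i=9 j=6: A[i]=30<=B[j]=31 take 30, i++
i=10 j=6: A done, take B[j]=31, j++
i=10 j=7: A done, take B[j]=35, j++
i=10 j=8: A done, take B[j]=38, j++
i=10 j=9: A done, take B[j]=39, j++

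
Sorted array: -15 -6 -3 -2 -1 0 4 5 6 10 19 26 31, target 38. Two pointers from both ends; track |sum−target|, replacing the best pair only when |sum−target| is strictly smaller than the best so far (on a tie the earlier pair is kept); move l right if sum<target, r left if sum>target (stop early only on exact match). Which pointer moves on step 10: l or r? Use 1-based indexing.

l=1 r=13: -15+31=16 d=22 *, l++
l=2 r=13: -6+31=25 d=13 *, l++
l=3 r=13: -3+31=28 d=10 *, l++
l=4 r=13: -2+31=29 d=9 *, l++
l=5 r=13: -1+31=30 d=8 *, l++
l=6 r=13: 0+31=31 d=7 *, l++
l=7 r=13: 4+31=35 d=3 *, l++
l=8 r=13: 5+31=36 d=2 *, l++
l=9 r=13: 6+31=37 d=1 *, l++
l=10 r=13: 10+31=41 d=3, r--

r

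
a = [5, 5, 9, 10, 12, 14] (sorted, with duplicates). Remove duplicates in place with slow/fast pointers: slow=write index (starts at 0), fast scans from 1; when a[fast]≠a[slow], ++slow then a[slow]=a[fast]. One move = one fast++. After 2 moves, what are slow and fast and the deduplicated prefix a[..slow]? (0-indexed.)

slow=0 fast=1: a[fast]=5=a[slow] dup, fast++
slow=0 fast=2: a[fast]=9≠a[slow]=5 write a[1]=9, slow++,fast++

slow=1, fast=3, prefix=[5, 9]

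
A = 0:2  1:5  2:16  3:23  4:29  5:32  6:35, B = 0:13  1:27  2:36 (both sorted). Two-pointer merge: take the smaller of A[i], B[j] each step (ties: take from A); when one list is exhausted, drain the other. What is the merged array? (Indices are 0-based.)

[2, 5, 13, 16, 23, 27, 29, 32, 35, 36]

[i=0,j=0] A[i]=2<=B[j]=13 take 2 → i++
[i=1,j=0] A[i]=5<=B[j]=13 take 5 → i++
[i=2,j=0] A[i]=16>B[j]=13 take 13 → j++
[i=2,j=1] A[i]=16<=B[j]=27 take 16 → i++
[i=3,j=1] A[i]=23<=B[j]=27 take 23 → i++
[i=4,j=1] A[i]=29>B[j]=27 take 27 → j++
[i=4,j=2] A[i]=29<=B[j]=36 take 29 → i++
[i=5,j=2] A[i]=32<=B[j]=36 take 32 → i++
[i=6,j=2] A[i]=35<=B[j]=36 take 35 → i++
[i=7,j=2] A done, take B[j]=36 → j++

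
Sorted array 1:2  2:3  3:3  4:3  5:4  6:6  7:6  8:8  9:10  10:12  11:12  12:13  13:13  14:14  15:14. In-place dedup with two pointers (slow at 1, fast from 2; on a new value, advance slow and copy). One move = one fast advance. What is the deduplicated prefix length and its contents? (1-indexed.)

(s=1,f=2) a[fast]=3≠a[slow]=2 write a[2]=3 → slow++,fast++
(s=2,f=3) a[fast]=3=a[slow] dup → fast++
(s=2,f=4) a[fast]=3=a[slow] dup → fast++
(s=2,f=5) a[fast]=4≠a[slow]=3 write a[3]=4 → slow++,fast++
(s=3,f=6) a[fast]=6≠a[slow]=4 write a[4]=6 → slow++,fast++
(s=4,f=7) a[fast]=6=a[slow] dup → fast++
(s=4,f=8) a[fast]=8≠a[slow]=6 write a[5]=8 → slow++,fast++
(s=5,f=9) a[fast]=10≠a[slow]=8 write a[6]=10 → slow++,fast++
(s=6,f=10) a[fast]=12≠a[slow]=10 write a[7]=12 → slow++,fast++
(s=7,f=11) a[fast]=12=a[slow] dup → fast++
(s=7,f=12) a[fast]=13≠a[slow]=12 write a[8]=13 → slow++,fast++
(s=8,f=13) a[fast]=13=a[slow] dup → fast++
(s=8,f=14) a[fast]=14≠a[slow]=13 write a[9]=14 → slow++,fast++
(s=9,f=15) a[fast]=14=a[slow] dup → fast++

length 9; prefix = [2, 3, 4, 6, 8, 10, 12, 13, 14]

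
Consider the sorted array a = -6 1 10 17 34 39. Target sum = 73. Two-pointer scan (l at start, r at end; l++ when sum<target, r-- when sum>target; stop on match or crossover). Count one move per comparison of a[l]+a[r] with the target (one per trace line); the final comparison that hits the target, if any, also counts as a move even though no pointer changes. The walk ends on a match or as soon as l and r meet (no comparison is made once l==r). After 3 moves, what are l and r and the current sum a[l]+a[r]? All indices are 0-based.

l=3, r=5, sum=56

l=0 r=5: -6+39=33 <73, l++
l=1 r=5: 1+39=40 <73, l++
l=2 r=5: 10+39=49 <73, l++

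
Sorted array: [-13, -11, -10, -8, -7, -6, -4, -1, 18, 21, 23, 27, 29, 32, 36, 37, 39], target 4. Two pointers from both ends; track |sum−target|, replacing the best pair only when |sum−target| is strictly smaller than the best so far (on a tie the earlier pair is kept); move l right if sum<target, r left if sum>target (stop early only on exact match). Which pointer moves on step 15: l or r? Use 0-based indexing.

l

l=0 r=16: -13+39=26 d=22 *, r--
l=0 r=15: -13+37=24 d=20 *, r--
l=0 r=14: -13+36=23 d=19 *, r--
l=0 r=13: -13+32=19 d=15 *, r--
l=0 r=12: -13+29=16 d=12 *, r--
l=0 r=11: -13+27=14 d=10 *, r--
l=0 r=10: -13+23=10 d=6 *, r--
l=0 r=9: -13+21=8 d=4 *, r--
l=0 r=8: -13+18=5 d=1 *, r--
l=0 r=7: -13+-1=-14 d=18, l++
l=1 r=7: -11+-1=-12 d=16, l++
l=2 r=7: -10+-1=-11 d=15, l++
l=3 r=7: -8+-1=-9 d=13, l++
l=4 r=7: -7+-1=-8 d=12, l++
l=5 r=7: -6+-1=-7 d=11, l++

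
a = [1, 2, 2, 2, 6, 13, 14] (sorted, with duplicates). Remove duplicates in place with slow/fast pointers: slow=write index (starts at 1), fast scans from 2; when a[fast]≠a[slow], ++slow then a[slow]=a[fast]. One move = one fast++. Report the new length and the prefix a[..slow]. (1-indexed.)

length 5; prefix = [1, 2, 6, 13, 14]

(s=1,f=2) a[fast]=2≠a[slow]=1 write a[2]=2 → slow++,fast++
(s=2,f=3) a[fast]=2=a[slow] dup → fast++
(s=2,f=4) a[fast]=2=a[slow] dup → fast++
(s=2,f=5) a[fast]=6≠a[slow]=2 write a[3]=6 → slow++,fast++
(s=3,f=6) a[fast]=13≠a[slow]=6 write a[4]=13 → slow++,fast++
(s=4,f=7) a[fast]=14≠a[slow]=13 write a[5]=14 → slow++,fast++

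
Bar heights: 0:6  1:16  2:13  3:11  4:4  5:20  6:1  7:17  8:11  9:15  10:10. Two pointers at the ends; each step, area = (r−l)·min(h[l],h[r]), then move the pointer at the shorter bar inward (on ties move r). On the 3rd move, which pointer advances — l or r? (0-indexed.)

[0,10] min(6,10)*10=60 best=60 * → l++
[1,10] min(16,10)*9=90 best=90 * → r--
[1,9] min(16,15)*8=120 best=120 * → r--

r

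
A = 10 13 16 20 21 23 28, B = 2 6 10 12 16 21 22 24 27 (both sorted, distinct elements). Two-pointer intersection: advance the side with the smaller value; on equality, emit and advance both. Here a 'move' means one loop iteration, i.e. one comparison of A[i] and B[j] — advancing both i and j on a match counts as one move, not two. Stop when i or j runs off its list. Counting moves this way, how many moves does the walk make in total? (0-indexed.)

12 moves

[i=0,j=0] 10>2 → j++
[i=0,j=1] 10>6 → j++
[i=0,j=2] 10==10 emit → i++,j++
[i=1,j=3] 13>12 → j++
[i=1,j=4] 13<16 → i++
[i=2,j=4] 16==16 emit → i++,j++
[i=3,j=5] 20<21 → i++
[i=4,j=5] 21==21 emit → i++,j++
[i=5,j=6] 23>22 → j++
[i=5,j=7] 23<24 → i++
[i=6,j=7] 28>24 → j++
[i=6,j=8] 28>27 → j++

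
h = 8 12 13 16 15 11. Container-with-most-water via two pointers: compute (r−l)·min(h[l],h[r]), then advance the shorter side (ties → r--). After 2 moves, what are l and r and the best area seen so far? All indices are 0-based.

[0,5] min(8,11)*5=40 best=40 * → l++
[1,5] min(12,11)*4=44 best=44 * → r--

l=1, r=4, best area=44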